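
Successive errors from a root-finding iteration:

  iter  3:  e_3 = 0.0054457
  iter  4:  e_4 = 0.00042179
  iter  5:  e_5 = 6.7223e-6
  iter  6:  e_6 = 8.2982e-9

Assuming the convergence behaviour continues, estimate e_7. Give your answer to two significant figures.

1.6e-13

First estimate the order: p ≈ ln(e_6/e_5) / ln(e_5/e_4) = ln(8.2982e-9/6.7223e-6)/ln(6.7223e-6/0.00042179) = ln(0.00123443)/ln(0.0159376) ≈ 1.6180.
Then e_7 ≈ e_6·(e_6/e_5)^p = 8.2982e-9·(0.00123443)^1.6180 = 8.2982e-9·1.96785e-05 ≈ 1.633e-13.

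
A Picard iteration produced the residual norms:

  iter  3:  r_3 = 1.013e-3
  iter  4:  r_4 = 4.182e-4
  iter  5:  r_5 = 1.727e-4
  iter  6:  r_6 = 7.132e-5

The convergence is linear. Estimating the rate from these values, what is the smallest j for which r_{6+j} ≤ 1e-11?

Rate ρ ≈ r_6/r_5 = 7.132e-5/1.727e-4 = 0.4130.
After j more steps, r_{6+j} ≈ 7.132e-5·ρ^j; need ρ^j ≤ 1e-11/7.132e-5 = 1.40213e-07.
j ≥ ln(1.40213e-07)/ln(0.4130) = -15.7801/-0.88431 = 17.845.
So 18 more iterations are needed.

18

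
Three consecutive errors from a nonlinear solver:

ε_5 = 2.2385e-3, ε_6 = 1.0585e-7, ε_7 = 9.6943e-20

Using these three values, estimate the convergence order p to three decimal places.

p ≈ ln(ε_7/ε_6) / ln(ε_6/ε_5)
  = ln(9.6943e-20/1.0585e-7) / ln(1.0585e-7/2.2385e-3)
  = ln(9.15853e-13) / ln(4.72861e-05)
  = -27.718921 / -9.959294 ≈ 2.783221

2.783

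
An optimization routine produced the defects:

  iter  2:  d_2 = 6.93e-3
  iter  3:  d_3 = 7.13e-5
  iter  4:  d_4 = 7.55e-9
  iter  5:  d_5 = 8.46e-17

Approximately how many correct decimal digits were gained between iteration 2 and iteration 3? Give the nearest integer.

2

Digits gained ≈ log₁₀(d_2/d_3) = log₁₀(6.93e-3/7.13e-5) = log₁₀(97.195) ≈ 1.988.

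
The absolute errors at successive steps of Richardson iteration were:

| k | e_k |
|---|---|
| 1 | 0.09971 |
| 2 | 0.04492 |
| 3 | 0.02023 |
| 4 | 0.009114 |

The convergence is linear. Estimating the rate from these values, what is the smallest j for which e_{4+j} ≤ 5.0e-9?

Rate ρ ≈ e_4/e_3 = 0.009114/0.02023 = 0.4505.
After j more steps, e_{4+j} ≈ 0.009114·ρ^j; need ρ^j ≤ 5.0e-9/0.009114 = 5.48607e-07.
j ≥ ln(5.48607e-07)/ln(0.4505) = -14.4159/-0.79740 = 18.079.
So 19 more iterations are needed.

19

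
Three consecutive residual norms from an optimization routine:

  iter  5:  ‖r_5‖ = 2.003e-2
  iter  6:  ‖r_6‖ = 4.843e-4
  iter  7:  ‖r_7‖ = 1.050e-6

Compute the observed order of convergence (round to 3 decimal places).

1.648

p ≈ ln(‖r_7‖/‖r_6‖) / ln(‖r_6‖/‖r_5‖)
  = ln(1.050e-6/4.843e-4) / ln(4.843e-4/2.003e-2)
  = ln(0.00216808) / ln(0.0241787)
  = -6.133913 / -3.722283 ≈ 1.647890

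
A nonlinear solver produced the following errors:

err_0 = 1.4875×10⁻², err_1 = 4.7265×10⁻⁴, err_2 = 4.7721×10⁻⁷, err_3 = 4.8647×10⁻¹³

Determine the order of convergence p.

2

Consecutive ratios: err_3/err_2 = 4.8647×10⁻¹³/4.7721×10⁻⁷ = 1.0194e-06, err_2/err_1 = 4.7721×10⁻⁷/4.7265×10⁻⁴ = 0.00100965.
p ≈ ln(1.0194e-06)/ln(0.00100965) = -13.7963/-6.8982 ≈ 2.00.
So the convergence is quadratic (order 2).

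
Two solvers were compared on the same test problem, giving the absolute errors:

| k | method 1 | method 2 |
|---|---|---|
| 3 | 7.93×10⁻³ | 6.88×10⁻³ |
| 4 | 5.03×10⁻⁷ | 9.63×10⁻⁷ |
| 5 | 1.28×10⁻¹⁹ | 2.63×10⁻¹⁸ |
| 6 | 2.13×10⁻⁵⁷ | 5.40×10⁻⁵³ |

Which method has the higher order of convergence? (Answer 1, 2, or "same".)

same

Method 1: p ≈ ln(2.13×10⁻⁵⁷/1.28×10⁻¹⁹)/ln(1.28×10⁻¹⁹/5.03×10⁻⁷) ≈ 3.00.
Method 2: p ≈ ln(5.40×10⁻⁵³/2.63×10⁻¹⁸)/ln(2.63×10⁻¹⁸/9.63×10⁻⁷) ≈ 3.00.
Both orders ≈ 3.0 — effectively the same.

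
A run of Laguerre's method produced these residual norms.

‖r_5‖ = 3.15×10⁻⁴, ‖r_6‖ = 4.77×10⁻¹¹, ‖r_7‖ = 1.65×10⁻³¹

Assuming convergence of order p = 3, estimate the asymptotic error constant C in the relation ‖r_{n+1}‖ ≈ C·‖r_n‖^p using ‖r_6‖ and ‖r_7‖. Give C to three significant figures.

1.52

C ≈ ‖r_7‖ / ‖r_6‖^3
  = 1.65×10⁻³¹ / (4.77×10⁻¹¹)^3
  = 1.65×10⁻³¹ / 1.08531e-31 ≈ 1.5203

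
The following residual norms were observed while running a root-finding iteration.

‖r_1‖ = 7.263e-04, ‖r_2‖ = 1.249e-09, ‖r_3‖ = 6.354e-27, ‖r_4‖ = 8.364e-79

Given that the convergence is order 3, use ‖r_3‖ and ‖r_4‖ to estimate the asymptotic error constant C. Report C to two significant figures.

C ≈ ‖r_4‖ / ‖r_3‖^3
  = 8.364e-79 / (6.354e-27)^3
  = 8.364e-79 / 2.56532e-79 ≈ 3.2604

3.3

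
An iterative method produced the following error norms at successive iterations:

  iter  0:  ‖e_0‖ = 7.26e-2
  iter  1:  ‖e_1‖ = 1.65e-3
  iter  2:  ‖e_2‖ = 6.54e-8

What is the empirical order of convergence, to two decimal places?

p ≈ ln(‖e_2‖/‖e_1‖) / ln(‖e_1‖/‖e_0‖)
  = ln(6.54e-8/1.65e-3) / ln(1.65e-3/7.26e-2)
  = ln(3.96364e-05) / ln(0.0227273)
  = -10.13576 / -3.78419 ≈ 2.67845

2.68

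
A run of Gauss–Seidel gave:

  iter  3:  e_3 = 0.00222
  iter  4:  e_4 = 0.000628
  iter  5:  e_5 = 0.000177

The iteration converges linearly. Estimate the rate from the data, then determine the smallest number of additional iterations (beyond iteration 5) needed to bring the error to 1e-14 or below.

Rate ρ ≈ e_5/e_4 = 0.000177/0.000628 = 0.2818.
After j more steps, e_{5+j} ≈ 0.000177·ρ^j; need ρ^j ≤ 1e-14/0.000177 = 5.64972e-11.
j ≥ ln(5.64972e-11)/ln(0.2818) = -23.5968/-1.26656 = 18.631.
So 19 more iterations are needed.

19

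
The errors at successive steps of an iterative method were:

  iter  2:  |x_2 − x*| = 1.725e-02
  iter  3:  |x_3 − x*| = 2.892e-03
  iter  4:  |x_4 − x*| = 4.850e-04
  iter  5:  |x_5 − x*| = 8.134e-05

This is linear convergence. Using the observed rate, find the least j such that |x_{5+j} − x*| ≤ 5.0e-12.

Rate ρ ≈ |x_5 − x*|/|x_4 − x*| = 8.134e-05/4.850e-04 = 0.1677.
After j more steps, |x_{5+j} − x*| ≈ 8.134e-05·ρ^j; need ρ^j ≤ 5.0e-12/8.134e-05 = 6.14704e-08.
j ≥ ln(6.14704e-08)/ln(0.1677) = -16.6047/-1.78558 = 9.299.
So 10 more iterations are needed.

10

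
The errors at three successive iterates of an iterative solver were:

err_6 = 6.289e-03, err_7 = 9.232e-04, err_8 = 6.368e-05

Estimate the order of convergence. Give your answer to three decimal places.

p ≈ ln(err_8/err_7) / ln(err_7/err_6)
  = ln(6.368e-05/9.232e-04) / ln(9.232e-04/6.289e-03)
  = ln(0.0689775) / ln(0.146796)
  = -2.673975 / -1.918711 ≈ 1.393631

1.394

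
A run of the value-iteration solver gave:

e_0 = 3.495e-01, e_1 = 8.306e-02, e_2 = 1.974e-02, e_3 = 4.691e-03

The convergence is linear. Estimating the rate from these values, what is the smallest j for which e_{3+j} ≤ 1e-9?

11

Rate ρ ≈ e_3/e_2 = 4.691e-03/1.974e-02 = 0.2376.
After j more steps, e_{3+j} ≈ 4.691e-03·ρ^j; need ρ^j ≤ 1e-9/4.691e-03 = 2.13174e-07.
j ≥ ln(2.13174e-07)/ln(0.2376) = -15.3612/-1.43717 = 10.689.
So 11 more iterations are needed.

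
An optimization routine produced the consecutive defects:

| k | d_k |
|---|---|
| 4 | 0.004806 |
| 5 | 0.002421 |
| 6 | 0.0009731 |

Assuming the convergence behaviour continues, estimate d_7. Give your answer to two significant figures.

First estimate the order: p ≈ ln(d_6/d_5) / ln(d_5/d_4) = ln(0.0009731/0.002421)/ln(0.002421/0.004806) = ln(0.401941)/ln(0.503745) ≈ 1.3293.
Then d_7 ≈ d_6·(d_6/d_5)^p = 0.0009731·(0.401941)^1.3293 = 0.0009731·0.297723 ≈ 0.0002897.

2.9e-4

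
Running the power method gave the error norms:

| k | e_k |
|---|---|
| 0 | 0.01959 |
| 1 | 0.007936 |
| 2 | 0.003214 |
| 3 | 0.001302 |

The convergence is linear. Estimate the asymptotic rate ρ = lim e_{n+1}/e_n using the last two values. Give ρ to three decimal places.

ρ ≈ e_3/e_2 = 0.001302/0.003214 = 0.40510

0.405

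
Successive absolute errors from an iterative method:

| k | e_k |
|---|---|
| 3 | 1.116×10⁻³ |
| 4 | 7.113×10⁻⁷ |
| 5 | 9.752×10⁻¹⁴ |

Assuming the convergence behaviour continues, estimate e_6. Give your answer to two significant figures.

First estimate the order: p ≈ ln(e_5/e_4) / ln(e_4/e_3) = ln(9.752×10⁻¹⁴/7.113×10⁻⁷)/ln(7.113×10⁻⁷/1.116×10⁻³) = ln(1.37101e-07)/ln(0.000637366) ≈ 2.1476.
Then e_6 ≈ e_5·(e_5/e_4)^p = 9.752×10⁻¹⁴·(1.37101e-07)^2.1476 = 9.752×10⁻¹⁴·1.82435e-15 ≈ 1.779e-28.

1.8e-28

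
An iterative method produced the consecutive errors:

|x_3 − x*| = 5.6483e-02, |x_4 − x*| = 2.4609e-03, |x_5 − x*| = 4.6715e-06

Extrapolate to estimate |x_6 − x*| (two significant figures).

1.7e-11

First estimate the order: p ≈ ln(|x_5 − x*|/|x_4 − x*|) / ln(|x_4 − x*|/|x_3 − x*|) = ln(4.6715e-06/2.4609e-03)/ln(2.4609e-03/5.6483e-02) = ln(0.00189829)/ln(0.0435689) ≈ 2.0000.
Then |x_6 − x*| ≈ |x_5 − x*|·(|x_5 − x*|/|x_4 − x*|)^p = 4.6715e-06·(0.00189829)^2.0000 = 4.6715e-06·3.6035e-06 ≈ 1.683e-11.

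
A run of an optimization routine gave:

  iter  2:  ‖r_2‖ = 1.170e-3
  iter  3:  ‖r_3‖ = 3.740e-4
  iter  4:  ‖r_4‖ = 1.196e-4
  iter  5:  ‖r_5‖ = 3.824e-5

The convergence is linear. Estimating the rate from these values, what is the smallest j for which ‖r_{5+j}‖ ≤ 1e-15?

22

Rate ρ ≈ ‖r_5‖/‖r_4‖ = 3.824e-5/1.196e-4 = 0.3197.
After j more steps, ‖r_{5+j}‖ ≈ 3.824e-5·ρ^j; need ρ^j ≤ 1e-15/3.824e-5 = 2.61506e-11.
j ≥ ln(2.61506e-11)/ln(0.3197) = -24.3671/-1.14037 = 21.368.
So 22 more iterations are needed.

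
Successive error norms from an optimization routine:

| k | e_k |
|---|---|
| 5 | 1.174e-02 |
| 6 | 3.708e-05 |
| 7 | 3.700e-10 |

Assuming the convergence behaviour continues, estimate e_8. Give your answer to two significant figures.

First estimate the order: p ≈ ln(e_7/e_6) / ln(e_6/e_5) = ln(3.700e-10/3.708e-05)/ln(3.708e-05/1.174e-02) = ln(9.97843e-06)/ln(0.00315843) ≈ 2.0000.
Then e_8 ≈ e_7·(e_7/e_6)^p = 3.700e-10·(9.97843e-06)^2.0000 = 3.700e-10·9.95691e-11 ≈ 3.684e-20.

3.7e-20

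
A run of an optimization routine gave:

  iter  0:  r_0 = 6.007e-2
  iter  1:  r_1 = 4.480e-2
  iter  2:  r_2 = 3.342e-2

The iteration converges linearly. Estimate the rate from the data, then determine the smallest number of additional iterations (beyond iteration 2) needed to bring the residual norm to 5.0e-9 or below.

54

Rate ρ ≈ r_2/r_1 = 3.342e-2/4.480e-2 = 0.7460.
After j more steps, r_{2+j} ≈ 3.342e-2·ρ^j; need ρ^j ≤ 5.0e-9/3.342e-2 = 1.49611e-07.
j ≥ ln(1.49611e-07)/ln(0.7460) = -15.7152/-0.29303 = 53.630.
So 54 more iterations are needed.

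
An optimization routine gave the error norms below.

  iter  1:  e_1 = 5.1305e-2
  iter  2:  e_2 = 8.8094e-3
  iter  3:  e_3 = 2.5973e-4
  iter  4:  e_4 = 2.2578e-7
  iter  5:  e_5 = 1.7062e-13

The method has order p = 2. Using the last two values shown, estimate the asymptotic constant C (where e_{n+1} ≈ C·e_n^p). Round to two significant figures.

C ≈ e_5 / e_4^2
  = 1.7062e-13 / (2.2578e-7)^2
  = 1.7062e-13 / 5.09766e-14 ≈ 3.347

3.3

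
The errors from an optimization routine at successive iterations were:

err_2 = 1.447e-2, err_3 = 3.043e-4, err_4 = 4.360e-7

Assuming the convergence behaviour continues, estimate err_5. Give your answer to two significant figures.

First estimate the order: p ≈ ln(err_4/err_3) / ln(err_3/err_2) = ln(4.360e-7/3.043e-4)/ln(3.043e-4/1.447e-2) = ln(0.0014328)/ln(0.0210297) ≈ 1.6956.
Then err_5 ≈ err_4·(err_4/err_3)^p = 4.360e-7·(0.0014328)^1.6956 = 4.360e-7·1.50671e-05 ≈ 6.569e-12.

6.6e-12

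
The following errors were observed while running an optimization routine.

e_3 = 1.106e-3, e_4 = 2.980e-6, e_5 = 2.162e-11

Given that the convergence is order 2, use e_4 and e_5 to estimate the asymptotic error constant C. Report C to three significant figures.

2.43

C ≈ e_5 / e_4^2
  = 2.162e-11 / (2.980e-6)^2
  = 2.162e-11 / 8.8804e-12 ≈ 2.4346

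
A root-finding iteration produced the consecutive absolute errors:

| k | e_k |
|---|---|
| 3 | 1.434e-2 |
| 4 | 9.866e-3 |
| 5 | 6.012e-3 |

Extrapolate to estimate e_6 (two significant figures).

3.1e-3

First estimate the order: p ≈ ln(e_5/e_4) / ln(e_4/e_3) = ln(6.012e-3/9.866e-3)/ln(9.866e-3/1.434e-2) = ln(0.609365)/ln(0.688006) ≈ 1.3246.
Then e_6 ≈ e_5·(e_5/e_4)^p = 6.012e-3·(0.609365)^1.3246 = 6.012e-3·0.518858 ≈ 0.003119.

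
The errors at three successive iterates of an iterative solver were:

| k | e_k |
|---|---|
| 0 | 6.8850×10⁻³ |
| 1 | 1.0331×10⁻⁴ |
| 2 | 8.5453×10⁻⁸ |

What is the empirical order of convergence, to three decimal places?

p ≈ ln(e_2/e_1) / ln(e_1/e_0)
  = ln(8.5453×10⁻⁸/1.0331×10⁻⁴) / ln(1.0331×10⁻⁴/6.8850×10⁻³)
  = ln(0.000827151) / ln(0.0150051)
  = -7.097523 / -4.199365 ≈ 1.690142

1.690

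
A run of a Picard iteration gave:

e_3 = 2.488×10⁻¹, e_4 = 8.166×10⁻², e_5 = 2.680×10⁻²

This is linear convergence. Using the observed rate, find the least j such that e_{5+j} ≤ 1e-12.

22

Rate ρ ≈ e_5/e_4 = 2.680×10⁻²/8.166×10⁻² = 0.3282.
After j more steps, e_{5+j} ≈ 2.680×10⁻²·ρ^j; need ρ^j ≤ 1e-12/2.680×10⁻² = 3.73134e-11.
j ≥ ln(3.73134e-11)/ln(0.3282) = -24.0117/-1.11413 = 21.552.
So 22 more iterations are needed.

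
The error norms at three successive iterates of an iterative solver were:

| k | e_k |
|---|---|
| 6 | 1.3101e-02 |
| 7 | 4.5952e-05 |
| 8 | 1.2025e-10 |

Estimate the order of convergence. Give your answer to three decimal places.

p ≈ ln(e_8/e_7) / ln(e_7/e_6)
  = ln(1.2025e-10/4.5952e-05) / ln(4.5952e-05/1.3101e-02)
  = ln(2.61686e-06) / ln(0.00350752)
  = -12.853535 / -5.652846 ≈ 2.273817

2.274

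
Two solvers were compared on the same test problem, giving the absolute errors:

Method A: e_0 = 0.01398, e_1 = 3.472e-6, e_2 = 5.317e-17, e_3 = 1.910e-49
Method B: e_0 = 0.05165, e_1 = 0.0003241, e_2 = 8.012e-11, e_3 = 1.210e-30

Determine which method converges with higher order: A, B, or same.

same

Method A: p ≈ ln(1.910e-49/5.317e-17)/ln(5.317e-17/3.472e-6) ≈ 3.00.
Method B: p ≈ ln(1.210e-30/8.012e-11)/ln(8.012e-11/0.0003241) ≈ 3.00.
Both orders ≈ 3.0 — effectively the same.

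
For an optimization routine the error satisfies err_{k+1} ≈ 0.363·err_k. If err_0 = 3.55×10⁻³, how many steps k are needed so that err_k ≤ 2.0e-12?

After k steps, err_k ≈ 3.55×10⁻³·0.363^k.
Need 0.363^k ≤ 2.0e-12/3.55×10⁻³ = 5.6338e-10.
k ≥ ln(5.6338e-10)/ln(0.363) = -21.2971/-1.01335 = 21.017.
Smallest integer k = 22.

22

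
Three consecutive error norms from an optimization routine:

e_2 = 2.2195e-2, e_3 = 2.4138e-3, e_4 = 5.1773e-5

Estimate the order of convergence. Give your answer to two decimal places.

1.73

p ≈ ln(e_4/e_3) / ln(e_3/e_2)
  = ln(5.1773e-5/2.4138e-3) / ln(2.4138e-3/2.2195e-2)
  = ln(0.0214488) / ln(0.108754)
  = -3.84209 / -2.21867 ≈ 1.73171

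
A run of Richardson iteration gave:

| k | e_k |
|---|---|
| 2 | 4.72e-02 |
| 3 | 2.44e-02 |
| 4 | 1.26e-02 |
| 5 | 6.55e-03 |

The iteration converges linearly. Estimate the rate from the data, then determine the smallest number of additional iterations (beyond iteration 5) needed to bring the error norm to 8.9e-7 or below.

14

Rate ρ ≈ e_5/e_4 = 6.55e-03/1.26e-02 = 0.5198.
After j more steps, e_{5+j} ≈ 6.55e-03·ρ^j; need ρ^j ≤ 8.9e-7/6.55e-03 = 0.000135878.
j ≥ ln(0.000135878)/ln(0.5198) = -8.9038/-0.65431 = 13.608.
So 14 more iterations are needed.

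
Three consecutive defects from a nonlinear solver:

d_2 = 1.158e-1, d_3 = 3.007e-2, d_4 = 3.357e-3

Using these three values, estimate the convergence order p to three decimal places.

1.626

p ≈ ln(d_4/d_3) / ln(d_3/d_2)
  = ln(3.357e-3/3.007e-2) / ln(3.007e-2/1.158e-1)
  = ln(0.11164) / ln(0.259672)
  = -2.192476 / -1.348336 ≈ 1.626061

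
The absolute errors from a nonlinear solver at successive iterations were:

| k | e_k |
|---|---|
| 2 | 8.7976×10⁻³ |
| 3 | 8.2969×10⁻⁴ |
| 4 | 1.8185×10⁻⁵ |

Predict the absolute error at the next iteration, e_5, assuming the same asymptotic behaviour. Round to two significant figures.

3.8e-8

First estimate the order: p ≈ ln(e_4/e_3) / ln(e_3/e_2) = ln(1.8185×10⁻⁵/8.2969×10⁻⁴)/ln(8.2969×10⁻⁴/8.7976×10⁻³) = ln(0.0219178)/ln(0.0943087) ≈ 1.6180.
Then e_5 ≈ e_4·(e_4/e_3)^p = 1.8185×10⁻⁵·(0.0219178)^1.6180 = 1.8185×10⁻⁵·0.00206733 ≈ 3.759e-08.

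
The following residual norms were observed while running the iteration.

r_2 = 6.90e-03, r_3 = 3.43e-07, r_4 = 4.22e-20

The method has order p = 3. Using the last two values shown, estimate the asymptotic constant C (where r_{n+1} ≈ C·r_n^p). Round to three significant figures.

C ≈ r_4 / r_3^3
  = 4.22e-20 / (3.43e-07)^3
  = 4.22e-20 / 4.03536e-20 ≈ 1.0458

1.05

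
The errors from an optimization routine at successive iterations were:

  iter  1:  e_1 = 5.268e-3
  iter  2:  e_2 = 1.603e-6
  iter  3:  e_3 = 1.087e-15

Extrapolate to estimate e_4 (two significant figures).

First estimate the order: p ≈ ln(e_3/e_2) / ln(e_2/e_1) = ln(1.087e-15/1.603e-6)/ln(1.603e-6/5.268e-3) = ln(6.78104e-10)/ln(0.00030429) ≈ 2.6072.
Then e_4 ≈ e_3·(e_3/e_2)^p = 1.087e-15·(6.78104e-10)^2.6072 = 1.087e-15·1.24553e-24 ≈ 1.354e-39.

1.4e-39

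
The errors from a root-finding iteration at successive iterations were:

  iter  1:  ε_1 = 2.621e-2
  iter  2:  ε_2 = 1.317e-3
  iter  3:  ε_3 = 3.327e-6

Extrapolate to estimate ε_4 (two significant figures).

First estimate the order: p ≈ ln(ε_3/ε_2) / ln(ε_2/ε_1) = ln(3.327e-6/1.317e-3)/ln(1.317e-3/2.621e-2) = ln(0.0025262)/ln(0.050248) ≈ 1.9998.
Then ε_4 ≈ ε_3·(ε_3/ε_2)^p = 3.327e-6·(0.0025262)^1.9998 = 3.327e-6·6.38932e-06 ≈ 2.126e-11.

2.1e-11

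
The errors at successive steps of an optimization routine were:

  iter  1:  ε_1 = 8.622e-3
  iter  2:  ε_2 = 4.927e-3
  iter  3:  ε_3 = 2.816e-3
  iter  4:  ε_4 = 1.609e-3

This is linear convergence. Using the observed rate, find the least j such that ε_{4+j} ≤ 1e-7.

18

Rate ρ ≈ ε_4/ε_3 = 1.609e-3/2.816e-3 = 0.5714.
After j more steps, ε_{4+j} ≈ 1.609e-3·ρ^j; need ρ^j ≤ 1e-7/1.609e-3 = 6.21504e-05.
j ≥ ln(6.21504e-05)/ln(0.5714) = -9.6860/-0.55967 = 17.307.
So 18 more iterations are needed.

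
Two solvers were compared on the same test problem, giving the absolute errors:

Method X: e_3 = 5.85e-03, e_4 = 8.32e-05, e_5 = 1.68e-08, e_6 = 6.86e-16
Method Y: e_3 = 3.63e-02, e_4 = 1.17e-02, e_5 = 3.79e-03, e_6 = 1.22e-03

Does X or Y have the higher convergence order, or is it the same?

X

Method X: p ≈ ln(6.86e-16/1.68e-08)/ln(1.68e-08/8.32e-05) ≈ 2.00.
Method Y: p ≈ ln(1.22e-03/3.79e-03)/ln(3.79e-03/1.17e-02) ≈ 1.01.
Method X has the higher order (≈2.0 vs ≈1.0).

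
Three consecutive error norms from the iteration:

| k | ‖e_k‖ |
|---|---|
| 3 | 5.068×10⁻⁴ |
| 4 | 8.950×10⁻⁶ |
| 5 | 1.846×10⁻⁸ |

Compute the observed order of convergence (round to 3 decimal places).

1.532

p ≈ ln(‖e_5‖/‖e_4‖) / ln(‖e_4‖/‖e_3‖)
  = ln(1.846×10⁻⁸/8.950×10⁻⁶) / ln(8.950×10⁻⁶/5.068×10⁻⁴)
  = ln(0.00206257) / ln(0.0176598)
  = -6.183803 / -4.036464 ≈ 1.531985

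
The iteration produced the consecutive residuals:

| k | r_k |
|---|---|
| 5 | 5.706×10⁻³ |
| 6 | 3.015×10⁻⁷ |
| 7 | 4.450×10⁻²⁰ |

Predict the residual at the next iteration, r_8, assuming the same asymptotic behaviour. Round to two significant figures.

First estimate the order: p ≈ ln(r_7/r_6) / ln(r_6/r_5) = ln(4.450×10⁻²⁰/3.015×10⁻⁷)/ln(3.015×10⁻⁷/5.706×10⁻³) = ln(1.47595e-13)/ln(5.28391e-05) ≈ 3.0000.
Then r_8 ≈ r_7·(r_7/r_6)^p = 4.450×10⁻²⁰·(1.47595e-13)^3.0000 = 4.450×10⁻²⁰·3.21525e-39 ≈ 1.431e-58.

1.4e-58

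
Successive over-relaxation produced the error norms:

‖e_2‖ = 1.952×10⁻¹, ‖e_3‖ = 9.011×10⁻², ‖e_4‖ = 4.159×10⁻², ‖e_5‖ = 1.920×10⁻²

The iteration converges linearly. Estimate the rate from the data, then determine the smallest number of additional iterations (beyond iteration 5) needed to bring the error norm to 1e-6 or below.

13

Rate ρ ≈ ‖e_5‖/‖e_4‖ = 1.920×10⁻²/4.159×10⁻² = 0.4616.
After j more steps, ‖e_{5+j}‖ ≈ 1.920×10⁻²·ρ^j; need ρ^j ≤ 1e-6/1.920×10⁻² = 5.20833e-05.
j ≥ ln(5.20833e-05)/ln(0.4616) = -9.8627/-0.77306 = 12.758.
So 13 more iterations are needed.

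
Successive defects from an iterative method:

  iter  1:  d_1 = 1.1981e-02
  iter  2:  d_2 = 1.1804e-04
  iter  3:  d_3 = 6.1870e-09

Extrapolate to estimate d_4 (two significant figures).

First estimate the order: p ≈ ln(d_3/d_2) / ln(d_2/d_1) = ln(6.1870e-09/1.1804e-04)/ln(1.1804e-04/1.1981e-02) = ln(5.24144e-05)/ln(0.00985227) ≈ 2.1334.
Then d_4 ≈ d_3·(d_3/d_2)^p = 6.1870e-09·(5.24144e-05)^2.1334 = 6.1870e-09·7.37693e-10 ≈ 4.564e-18.

4.6e-18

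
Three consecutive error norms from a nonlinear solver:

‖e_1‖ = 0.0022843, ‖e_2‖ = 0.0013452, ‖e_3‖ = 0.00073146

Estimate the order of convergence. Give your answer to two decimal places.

1.15

p ≈ ln(‖e_3‖/‖e_2‖) / ln(‖e_2‖/‖e_1‖)
  = ln(0.00073146/0.0013452) / ln(0.0013452/0.0022843)
  = ln(0.543756) / ln(0.588889)
  = -0.60925 / -0.52952 ≈ 1.15057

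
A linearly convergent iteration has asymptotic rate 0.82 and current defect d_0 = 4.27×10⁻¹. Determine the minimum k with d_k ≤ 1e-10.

112

After k steps, d_k ≈ 4.27×10⁻¹·0.82^k.
Need 0.82^k ≤ 1e-10/4.27×10⁻¹ = 2.34192e-10.
k ≥ ln(2.34192e-10)/ln(0.82) = -22.1749/-0.19845 = 111.740.
Smallest integer k = 112.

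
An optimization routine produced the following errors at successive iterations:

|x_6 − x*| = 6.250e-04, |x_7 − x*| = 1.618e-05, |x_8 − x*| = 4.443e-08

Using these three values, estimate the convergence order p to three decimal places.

1.614

p ≈ ln(|x_8 − x*|/|x_7 − x*|) / ln(|x_7 − x*|/|x_6 − x*|)
  = ln(4.443e-08/1.618e-05) / ln(1.618e-05/6.250e-04)
  = ln(0.00274598) / ln(0.025888)
  = -5.897617 / -3.653976 ≈ 1.614027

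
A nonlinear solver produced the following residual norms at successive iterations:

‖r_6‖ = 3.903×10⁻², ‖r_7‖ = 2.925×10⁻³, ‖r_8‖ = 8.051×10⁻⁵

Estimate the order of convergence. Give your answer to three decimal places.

p ≈ ln(‖r_8‖/‖r_7‖) / ln(‖r_7‖/‖r_6‖)
  = ln(8.051×10⁻⁵/2.925×10⁻³) / ln(2.925×10⁻³/3.903×10⁻²)
  = ln(0.0275248) / ln(0.0749424)
  = -3.592668 / -2.591035 ≈ 1.386576

1.387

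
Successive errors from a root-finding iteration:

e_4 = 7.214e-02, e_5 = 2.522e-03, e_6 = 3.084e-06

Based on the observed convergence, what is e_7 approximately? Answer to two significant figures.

First estimate the order: p ≈ ln(e_6/e_5) / ln(e_5/e_4) = ln(3.084e-06/2.522e-03)/ln(2.522e-03/7.214e-02) = ln(0.00122284)/ln(0.0349598) ≈ 1.9998.
Then e_7 ≈ e_6·(e_6/e_5)^p = 3.084e-06·(0.00122284)^1.9998 = 3.084e-06·1.49734e-06 ≈ 4.618e-12.

4.6e-12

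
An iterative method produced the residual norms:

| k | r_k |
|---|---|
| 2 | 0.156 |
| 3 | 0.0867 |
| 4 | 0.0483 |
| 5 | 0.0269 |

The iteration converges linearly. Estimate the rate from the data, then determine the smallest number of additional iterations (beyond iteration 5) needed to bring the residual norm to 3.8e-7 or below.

20

Rate ρ ≈ r_5/r_4 = 0.0269/0.0483 = 0.5569.
After j more steps, r_{5+j} ≈ 0.0269·ρ^j; need ρ^j ≤ 3.8e-7/0.0269 = 1.41264e-05.
j ≥ ln(1.41264e-05)/ln(0.5569) = -11.1675/-0.58537 = 19.078.
So 20 more iterations are needed.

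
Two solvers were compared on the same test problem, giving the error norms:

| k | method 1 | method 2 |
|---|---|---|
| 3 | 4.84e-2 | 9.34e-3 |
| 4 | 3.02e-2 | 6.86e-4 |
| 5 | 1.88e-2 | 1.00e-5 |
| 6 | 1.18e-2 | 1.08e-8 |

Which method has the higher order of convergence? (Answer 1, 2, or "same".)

Method 1: p ≈ ln(1.18e-2/1.88e-2)/ln(1.88e-2/3.02e-2) ≈ 0.98.
Method 2: p ≈ ln(1.08e-8/1.00e-5)/ln(1.00e-5/6.86e-4) ≈ 1.62.
Method 2 has the higher order (≈1.6 vs ≈1.0).

2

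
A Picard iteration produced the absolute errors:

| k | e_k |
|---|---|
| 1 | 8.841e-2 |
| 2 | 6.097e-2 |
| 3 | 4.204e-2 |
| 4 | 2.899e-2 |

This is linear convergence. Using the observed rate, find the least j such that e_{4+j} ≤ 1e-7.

34

Rate ρ ≈ e_4/e_3 = 2.899e-2/4.204e-2 = 0.6896.
After j more steps, e_{4+j} ≈ 2.899e-2·ρ^j; need ρ^j ≤ 1e-7/2.899e-2 = 3.44947e-06.
j ≥ ln(3.44947e-06)/ln(0.6896) = -12.5773/-0.37164 = 33.843.
So 34 more iterations are needed.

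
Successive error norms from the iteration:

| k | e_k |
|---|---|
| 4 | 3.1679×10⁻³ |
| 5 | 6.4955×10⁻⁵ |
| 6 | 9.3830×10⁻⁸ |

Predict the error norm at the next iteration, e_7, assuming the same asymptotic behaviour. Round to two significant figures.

1.6e-12

First estimate the order: p ≈ ln(e_6/e_5) / ln(e_5/e_4) = ln(9.3830×10⁻⁸/6.4955×10⁻⁵)/ln(6.4955×10⁻⁵/3.1679×10⁻³) = ln(0.00144454)/ln(0.0205041) ≈ 1.6825.
Then e_7 ≈ e_6·(e_6/e_5)^p = 9.3830×10⁻⁸·(0.00144454)^1.6825 = 9.3830×10⁻⁸·1.66435e-05 ≈ 1.562e-12.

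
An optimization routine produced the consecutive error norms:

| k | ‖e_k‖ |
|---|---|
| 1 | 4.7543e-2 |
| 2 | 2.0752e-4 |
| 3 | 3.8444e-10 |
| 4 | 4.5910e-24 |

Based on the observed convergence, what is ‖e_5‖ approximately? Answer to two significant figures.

First estimate the order: p ≈ ln(‖e_4‖/‖e_3‖) / ln(‖e_3‖/‖e_2‖) = ln(4.5910e-24/3.8444e-10)/ln(3.8444e-10/2.0752e-4) = ln(1.1942e-14)/ln(1.85254e-06) ≈ 2.4289.
Then ‖e_5‖ ≈ ‖e_4‖·(‖e_4‖/‖e_3‖)^p = 4.5910e-24·(1.1942e-14)^2.4289 = 4.5910e-24·1.52269e-34 ≈ 6.991e-58.

7.0e-58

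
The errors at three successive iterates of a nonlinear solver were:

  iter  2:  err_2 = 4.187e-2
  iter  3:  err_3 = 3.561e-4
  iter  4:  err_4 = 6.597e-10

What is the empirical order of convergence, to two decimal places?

2.77

p ≈ ln(err_4/err_3) / ln(err_3/err_2)
  = ln(6.597e-10/3.561e-4) / ln(3.561e-4/4.187e-2)
  = ln(1.85257e-06) / ln(0.0085049)
  = -13.19894 / -4.76711 ≈ 2.76875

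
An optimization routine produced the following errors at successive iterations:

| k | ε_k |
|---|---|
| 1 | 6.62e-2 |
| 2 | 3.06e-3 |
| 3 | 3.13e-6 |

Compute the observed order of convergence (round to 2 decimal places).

p ≈ ln(ε_3/ε_2) / ln(ε_2/ε_1)
  = ln(3.13e-6/3.06e-3) / ln(3.06e-3/6.62e-2)
  = ln(0.00102288) / ln(0.0462236)
  = -6.88513 / -3.07426 ≈ 2.23961

2.24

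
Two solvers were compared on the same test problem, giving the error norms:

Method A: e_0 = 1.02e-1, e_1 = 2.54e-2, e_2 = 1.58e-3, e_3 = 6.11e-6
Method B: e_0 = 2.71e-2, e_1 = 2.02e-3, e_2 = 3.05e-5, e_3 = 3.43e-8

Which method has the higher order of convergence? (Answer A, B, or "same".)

Method A: p ≈ ln(6.11e-6/1.58e-3)/ln(1.58e-3/2.54e-2) ≈ 2.00.
Method B: p ≈ ln(3.43e-8/3.05e-5)/ln(3.05e-5/2.02e-3) ≈ 1.62.
Method A has the higher order (≈2.0 vs ≈1.6).

A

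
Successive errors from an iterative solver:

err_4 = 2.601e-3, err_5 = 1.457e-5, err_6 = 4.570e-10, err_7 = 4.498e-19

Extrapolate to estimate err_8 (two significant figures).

First estimate the order: p ≈ ln(err_7/err_6) / ln(err_6/err_5) = ln(4.498e-19/4.570e-10)/ln(4.570e-10/1.457e-5) = ln(9.84245e-10)/ln(3.13658e-05) ≈ 2.0000.
Then err_8 ≈ err_7·(err_7/err_6)^p = 4.498e-19·(9.84245e-10)^2.0000 = 4.498e-19·9.68738e-19 ≈ 4.357e-37.

4.4e-37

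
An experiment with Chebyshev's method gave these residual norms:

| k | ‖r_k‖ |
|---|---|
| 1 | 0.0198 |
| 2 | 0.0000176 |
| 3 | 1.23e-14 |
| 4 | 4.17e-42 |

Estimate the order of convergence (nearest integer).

3

Consecutive ratios: ‖r_4‖/‖r_3‖ = 4.17e-42/1.23e-14 = 3.39024e-28, ‖r_3‖/‖r_2‖ = 1.23e-14/0.0000176 = 6.98864e-10.
p ≈ ln(3.39024e-28)/ln(6.98864e-10) = -63.2515/-21.0816 ≈ 3.00.
So the convergence is cubic (order 3).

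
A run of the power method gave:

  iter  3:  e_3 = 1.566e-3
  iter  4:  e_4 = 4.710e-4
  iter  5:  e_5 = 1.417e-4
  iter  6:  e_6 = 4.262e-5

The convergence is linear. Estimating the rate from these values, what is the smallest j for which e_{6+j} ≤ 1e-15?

21

Rate ρ ≈ e_6/e_5 = 4.262e-5/1.417e-4 = 0.3008.
After j more steps, e_{6+j} ≈ 4.262e-5·ρ^j; need ρ^j ≤ 1e-15/4.262e-5 = 2.34632e-11.
j ≥ ln(2.34632e-11)/ln(0.3008) = -24.4756/-1.20131 = 20.374.
So 21 more iterations are needed.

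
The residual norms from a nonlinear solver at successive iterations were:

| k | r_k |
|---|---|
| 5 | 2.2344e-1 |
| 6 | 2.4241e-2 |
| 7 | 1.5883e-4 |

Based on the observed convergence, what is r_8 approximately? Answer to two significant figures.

First estimate the order: p ≈ ln(r_7/r_6) / ln(r_6/r_5) = ln(1.5883e-4/2.4241e-2)/ln(2.4241e-2/2.2344e-1) = ln(0.00655212)/ln(0.10849) ≈ 2.2637.
Then r_8 ≈ r_7·(r_7/r_6)^p = 1.5883e-4·(0.00655212)^2.2637 = 1.5883e-4·1.1401e-05 ≈ 1.811e-09.

1.8e-9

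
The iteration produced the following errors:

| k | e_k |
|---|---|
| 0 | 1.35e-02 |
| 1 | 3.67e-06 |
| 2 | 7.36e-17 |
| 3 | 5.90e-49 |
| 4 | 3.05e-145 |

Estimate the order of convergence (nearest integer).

3

Consecutive ratios: e_4/e_3 = 3.05e-145/5.90e-49 = 5.16949e-97, e_3/e_2 = 5.90e-49/7.36e-17 = 8.0163e-33.
p ≈ ln(5.16949e-97)/ln(8.0163e-33) = -221.7080/-73.9038 ≈ 3.00.
So the convergence is cubic (order 3).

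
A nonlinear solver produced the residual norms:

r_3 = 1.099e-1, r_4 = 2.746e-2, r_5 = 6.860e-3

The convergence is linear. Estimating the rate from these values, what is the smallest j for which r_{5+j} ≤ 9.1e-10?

Rate ρ ≈ r_5/r_4 = 6.860e-3/2.746e-2 = 0.2498.
After j more steps, r_{5+j} ≈ 6.860e-3·ρ^j; need ρ^j ≤ 9.1e-10/6.860e-3 = 1.32653e-07.
j ≥ ln(1.32653e-07)/ln(0.2498) = -15.8355/-1.38709 = 11.416.
So 12 more iterations are needed.

12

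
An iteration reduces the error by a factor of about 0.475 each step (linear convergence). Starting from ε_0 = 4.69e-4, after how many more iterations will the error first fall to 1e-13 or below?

After k steps, ε_k ≈ 4.69e-4·0.475^k.
Need 0.475^k ≤ 1e-13/4.69e-4 = 2.1322e-10.
k ≥ ln(2.1322e-10)/ln(0.475) = -22.2687/-0.74444 = 29.913.
Smallest integer k = 30.

30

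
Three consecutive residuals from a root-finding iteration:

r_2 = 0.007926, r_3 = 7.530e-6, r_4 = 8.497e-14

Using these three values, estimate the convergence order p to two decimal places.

p ≈ ln(r_4/r_3) / ln(r_3/r_2)
  = ln(8.497e-14/7.530e-6) / ln(7.530e-6/0.007926)
  = ln(1.12842e-08) / ln(0.000950038)
  = -18.29986 / -6.95901 ≈ 2.62966

2.63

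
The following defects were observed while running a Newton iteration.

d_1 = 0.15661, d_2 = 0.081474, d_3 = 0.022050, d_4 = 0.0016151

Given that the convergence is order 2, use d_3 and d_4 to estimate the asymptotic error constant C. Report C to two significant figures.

3.3

C ≈ d_4 / d_3^2
  = 0.0016151 / (0.022050)^2
  = 0.0016151 / 0.000486202 ≈ 3.3219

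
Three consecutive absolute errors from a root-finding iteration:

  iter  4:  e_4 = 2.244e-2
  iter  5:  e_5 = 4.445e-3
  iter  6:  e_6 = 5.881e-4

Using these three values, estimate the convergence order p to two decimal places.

1.25

p ≈ ln(e_6/e_5) / ln(e_5/e_4)
  = ln(5.881e-4/4.445e-3) / ln(4.445e-3/2.244e-2)
  = ln(0.132306) / ln(0.198084)
  = -2.02264 / -1.61906 ≈ 1.24927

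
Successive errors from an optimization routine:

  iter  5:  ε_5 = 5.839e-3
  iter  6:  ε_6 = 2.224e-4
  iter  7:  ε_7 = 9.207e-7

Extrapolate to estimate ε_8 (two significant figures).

9.2e-11

First estimate the order: p ≈ ln(ε_7/ε_6) / ln(ε_6/ε_5) = ln(9.207e-7/2.224e-4)/ln(2.224e-4/5.839e-3) = ln(0.00413984)/ln(0.0380887) ≈ 1.6791.
Then ε_8 ≈ ε_7·(ε_7/ε_6)^p = 9.207e-7·(0.00413984)^1.6791 = 9.207e-7·9.96959e-05 ≈ 9.179e-11.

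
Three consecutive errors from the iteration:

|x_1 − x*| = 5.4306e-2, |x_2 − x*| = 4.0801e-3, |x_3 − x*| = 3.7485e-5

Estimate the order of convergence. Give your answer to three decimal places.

1.812

p ≈ ln(|x_3 − x*|/|x_2 − x*|) / ln(|x_2 − x*|/|x_1 − x*|)
  = ln(3.7485e-5/4.0801e-3) / ln(4.0801e-3/5.4306e-2)
  = ln(0.00918727) / ln(0.0751317)
  = -4.689936 / -2.588513 ≈ 1.811826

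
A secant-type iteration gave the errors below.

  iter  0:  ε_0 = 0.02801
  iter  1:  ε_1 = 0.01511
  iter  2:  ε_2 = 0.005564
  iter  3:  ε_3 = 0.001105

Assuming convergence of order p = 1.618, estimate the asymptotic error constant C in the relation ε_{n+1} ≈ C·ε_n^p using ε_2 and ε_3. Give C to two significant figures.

C ≈ ε_3 / ε_2^1.618
  = 0.001105 / (0.005564)^1.618
  = 0.001105 / 0.000224924 ≈ 4.9128

4.9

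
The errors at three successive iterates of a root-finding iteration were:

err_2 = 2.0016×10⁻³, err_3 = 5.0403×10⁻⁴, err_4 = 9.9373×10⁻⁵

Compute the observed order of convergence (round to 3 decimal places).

p ≈ ln(err_4/err_3) / ln(err_3/err_2)
  = ln(9.9373×10⁻⁵/5.0403×10⁻⁴) / ln(5.0403×10⁻⁴/2.0016×10⁻³)
  = ln(0.197157) / ln(0.251814)
  = -1.623755 / -1.379065 ≈ 1.177432

1.177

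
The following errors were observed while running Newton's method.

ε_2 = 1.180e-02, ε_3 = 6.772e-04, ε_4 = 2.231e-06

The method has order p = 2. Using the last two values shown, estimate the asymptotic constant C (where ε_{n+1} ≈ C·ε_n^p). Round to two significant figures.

4.9

C ≈ ε_4 / ε_3^2
  = 2.231e-06 / (6.772e-04)^2
  = 2.231e-06 / 4.586e-07 ≈ 4.8648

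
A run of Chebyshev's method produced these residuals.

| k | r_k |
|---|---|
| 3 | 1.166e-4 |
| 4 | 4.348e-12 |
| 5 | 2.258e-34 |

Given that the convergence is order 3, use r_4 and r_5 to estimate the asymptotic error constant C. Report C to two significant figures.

C ≈ r_5 / r_4^3
  = 2.258e-34 / (4.348e-12)^3
  = 2.258e-34 / 8.21994e-35 ≈ 2.747

2.7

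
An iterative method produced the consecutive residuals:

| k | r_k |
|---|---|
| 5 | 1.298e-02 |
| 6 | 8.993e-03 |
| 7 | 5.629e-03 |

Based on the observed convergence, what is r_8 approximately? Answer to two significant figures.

3.1e-3

First estimate the order: p ≈ ln(r_7/r_6) / ln(r_6/r_5) = ln(5.629e-03/8.993e-03)/ln(8.993e-03/1.298e-02) = ln(0.625931)/ln(0.692835) ≈ 1.2767.
Then r_8 ≈ r_7·(r_7/r_6)^p = 5.629e-03·(0.625931)^1.2767 = 5.629e-03·0.549826 ≈ 0.003095.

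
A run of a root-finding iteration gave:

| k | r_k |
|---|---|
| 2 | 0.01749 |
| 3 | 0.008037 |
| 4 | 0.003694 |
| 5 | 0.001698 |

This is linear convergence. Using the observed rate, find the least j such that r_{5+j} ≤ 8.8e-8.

Rate ρ ≈ r_5/r_4 = 0.001698/0.003694 = 0.4597.
After j more steps, r_{5+j} ≈ 0.001698·ρ^j; need ρ^j ≤ 8.8e-8/0.001698 = 5.18257e-05.
j ≥ ln(5.18257e-05)/ln(0.4597) = -9.8676/-0.77718 = 12.697.
So 13 more iterations are needed.

13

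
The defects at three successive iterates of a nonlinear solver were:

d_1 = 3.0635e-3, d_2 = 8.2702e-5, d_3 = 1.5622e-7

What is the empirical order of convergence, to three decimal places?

1.736

p ≈ ln(d_3/d_2) / ln(d_2/d_1)
  = ln(1.5622e-7/8.2702e-5) / ln(8.2702e-5/3.0635e-3)
  = ln(0.00188895) / ln(0.0269959)
  = -6.271734 / -3.612070 ≈ 1.736327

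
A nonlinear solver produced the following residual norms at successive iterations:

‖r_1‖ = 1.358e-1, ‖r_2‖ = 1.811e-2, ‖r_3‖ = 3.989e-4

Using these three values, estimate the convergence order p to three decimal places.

1.894

p ≈ ln(‖r_3‖/‖r_2‖) / ln(‖r_2‖/‖r_1‖)
  = ln(3.989e-4/1.811e-2) / ln(1.811e-2/1.358e-1)
  = ln(0.0220265) / ln(0.133358)
  = -3.815509 / -2.014718 ≈ 1.893818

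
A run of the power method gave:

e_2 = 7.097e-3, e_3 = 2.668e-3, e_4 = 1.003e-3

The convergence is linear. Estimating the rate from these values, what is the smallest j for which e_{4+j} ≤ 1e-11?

Rate ρ ≈ e_4/e_3 = 1.003e-3/2.668e-3 = 0.3759.
After j more steps, e_{4+j} ≈ 1.003e-3·ρ^j; need ρ^j ≤ 1e-11/1.003e-3 = 9.97009e-09.
j ≥ ln(9.97009e-09)/ln(0.3759) = -18.4237/-0.97843 = 18.830.
So 19 more iterations are needed.

19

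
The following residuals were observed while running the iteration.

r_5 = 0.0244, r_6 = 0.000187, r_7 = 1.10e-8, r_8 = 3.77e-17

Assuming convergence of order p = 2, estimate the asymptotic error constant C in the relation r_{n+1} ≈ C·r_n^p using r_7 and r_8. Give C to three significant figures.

C ≈ r_8 / r_7^2
  = 3.77e-17 / (1.10e-8)^2
  = 3.77e-17 / 1.21e-16 ≈ 0.31157

0.312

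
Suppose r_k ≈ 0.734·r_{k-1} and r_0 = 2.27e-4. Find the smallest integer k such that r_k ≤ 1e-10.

48

After k steps, r_k ≈ 2.27e-4·0.734^k.
Need 0.734^k ≤ 1e-10/2.27e-4 = 4.40529e-07.
k ≥ ln(4.40529e-07)/ln(0.734) = -14.6353/-0.30925 = 47.325.
Smallest integer k = 48.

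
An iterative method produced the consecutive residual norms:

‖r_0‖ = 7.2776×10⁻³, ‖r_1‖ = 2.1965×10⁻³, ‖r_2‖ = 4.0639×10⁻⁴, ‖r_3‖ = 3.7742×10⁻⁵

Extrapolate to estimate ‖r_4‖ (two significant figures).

First estimate the order: p ≈ ln(‖r_3‖/‖r_2‖) / ln(‖r_2‖/‖r_1‖) = ln(3.7742×10⁻⁵/4.0639×10⁻⁴)/ln(4.0639×10⁻⁴/2.1965×10⁻³) = ln(0.0928714)/ln(0.185017) ≈ 1.4085.
Then ‖r_4‖ ≈ ‖r_3‖·(‖r_3‖/‖r_2‖)^p = 3.7742×10⁻⁵·(0.0928714)^1.4085 = 3.7742×10⁻⁵·0.0351772 ≈ 1.328e-06.

1.3e-6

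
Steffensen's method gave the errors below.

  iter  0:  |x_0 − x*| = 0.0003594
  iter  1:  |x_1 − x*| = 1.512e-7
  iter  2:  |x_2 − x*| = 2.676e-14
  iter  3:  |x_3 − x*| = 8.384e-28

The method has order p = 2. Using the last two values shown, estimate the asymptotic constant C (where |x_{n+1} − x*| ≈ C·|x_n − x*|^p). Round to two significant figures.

C ≈ |x_3 − x*| / |x_2 − x*|^2
  = 8.384e-28 / (2.676e-14)^2
  = 8.384e-28 / 7.16098e-28 ≈ 1.1708

1.2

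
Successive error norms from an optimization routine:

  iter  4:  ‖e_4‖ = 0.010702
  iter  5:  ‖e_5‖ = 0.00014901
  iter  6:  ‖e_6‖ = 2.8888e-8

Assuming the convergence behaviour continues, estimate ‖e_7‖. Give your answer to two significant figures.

1.1e-15

First estimate the order: p ≈ ln(‖e_6‖/‖e_5‖) / ln(‖e_5‖/‖e_4‖) = ln(2.8888e-8/0.00014901)/ln(0.00014901/0.010702) = ln(0.000193866)/ln(0.0139236) ≈ 2.0000.
Then ‖e_7‖ ≈ ‖e_6‖·(‖e_6‖/‖e_5‖)^p = 2.8888e-8·(0.000193866)^2.0000 = 2.8888e-8·3.7584e-08 ≈ 1.086e-15.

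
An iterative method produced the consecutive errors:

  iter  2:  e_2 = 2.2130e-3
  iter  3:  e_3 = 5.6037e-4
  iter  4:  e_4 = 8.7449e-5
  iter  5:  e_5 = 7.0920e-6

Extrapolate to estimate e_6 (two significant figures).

2.4e-7

First estimate the order: p ≈ ln(e_5/e_4) / ln(e_4/e_3) = ln(7.0920e-6/8.7449e-5)/ln(8.7449e-5/5.6037e-4) = ln(0.0810987)/ln(0.156056) ≈ 1.3524.
Then e_6 ≈ e_5·(e_5/e_4)^p = 7.0920e-6·(0.0810987)^1.3524 = 7.0920e-6·0.0334619 ≈ 2.373e-07.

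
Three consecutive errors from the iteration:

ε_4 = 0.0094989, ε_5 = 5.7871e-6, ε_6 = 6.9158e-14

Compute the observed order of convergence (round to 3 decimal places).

2.464

p ≈ ln(ε_6/ε_5) / ln(ε_5/ε_4)
  = ln(6.9158e-14/5.7871e-6) / ln(5.7871e-6/0.0094989)
  = ln(1.19504e-08) / ln(0.000609239)
  = -18.242501 / -7.403300 ≈ 2.464104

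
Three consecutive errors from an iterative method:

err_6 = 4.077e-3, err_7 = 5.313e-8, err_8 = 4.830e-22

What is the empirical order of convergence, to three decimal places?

2.874

p ≈ ln(err_8/err_7) / ln(err_7/err_6)
  = ln(4.830e-22/5.313e-8) / ln(5.313e-8/4.077e-3)
  = ln(9.09091e-15) / ln(1.30316e-05)
  = -32.331501 / -11.248133 ≈ 2.874388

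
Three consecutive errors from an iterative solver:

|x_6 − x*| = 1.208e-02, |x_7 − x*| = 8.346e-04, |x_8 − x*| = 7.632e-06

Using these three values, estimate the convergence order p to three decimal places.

1.757

p ≈ ln(|x_8 − x*|/|x_7 − x*|) / ln(|x_7 − x*|/|x_6 − x*|)
  = ln(7.632e-06/8.346e-04) / ln(8.346e-04/1.208e-02)
  = ln(0.0091445) / ln(0.0690894)
  = -4.694603 / -2.672354 ≈ 1.756729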